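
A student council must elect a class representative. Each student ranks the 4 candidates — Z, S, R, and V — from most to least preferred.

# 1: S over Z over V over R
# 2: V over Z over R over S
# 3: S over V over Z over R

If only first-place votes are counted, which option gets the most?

First-place vote totals:
  Z: 0
  S: 2
  R: 0
  V: 1
S has the most first-place votes.

S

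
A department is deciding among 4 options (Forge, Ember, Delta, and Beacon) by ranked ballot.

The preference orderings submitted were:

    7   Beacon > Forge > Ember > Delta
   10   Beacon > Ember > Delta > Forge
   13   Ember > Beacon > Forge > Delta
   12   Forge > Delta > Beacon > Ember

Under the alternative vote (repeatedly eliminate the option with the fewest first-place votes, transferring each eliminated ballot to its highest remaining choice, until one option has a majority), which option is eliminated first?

Round 1: Beacon 17, Ember 13, Forge 12, Delta 0. Delta has the fewest and is eliminated.
Round 2: Beacon 17, Ember 13, Forge 12. Forge has the fewest and is eliminated.
Round 3: Beacon 29, Ember 13. Beacon has a majority.

Delta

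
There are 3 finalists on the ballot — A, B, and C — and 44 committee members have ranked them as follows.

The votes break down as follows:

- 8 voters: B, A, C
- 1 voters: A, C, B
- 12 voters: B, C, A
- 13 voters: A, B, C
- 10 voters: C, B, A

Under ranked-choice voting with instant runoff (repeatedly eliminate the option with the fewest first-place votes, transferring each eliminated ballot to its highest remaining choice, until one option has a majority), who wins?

Round 1: B 20, A 14, C 10. C has the fewest and is eliminated.
Round 2: B 30, A 14. B has a majority.

B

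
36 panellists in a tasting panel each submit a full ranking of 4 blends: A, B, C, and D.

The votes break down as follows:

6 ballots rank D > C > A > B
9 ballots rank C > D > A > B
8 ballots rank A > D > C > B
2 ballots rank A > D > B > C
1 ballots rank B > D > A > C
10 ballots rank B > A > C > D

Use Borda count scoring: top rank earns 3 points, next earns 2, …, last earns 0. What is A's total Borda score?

66

Borda scores:
  A: 6·1 + 9·1 + 8·3 + 2·3 + 1 + 10·2 = 66
  B: 6·0 + 9·0 + 8·0 + 2·1 + 3 + 10·3 = 35
  C: 6·2 + 9·3 + 8·1 + 2·0 + 0 + 10·1 = 57
  D: 6·3 + 9·2 + 8·2 + 2·2 + 2 + 10·0 = 58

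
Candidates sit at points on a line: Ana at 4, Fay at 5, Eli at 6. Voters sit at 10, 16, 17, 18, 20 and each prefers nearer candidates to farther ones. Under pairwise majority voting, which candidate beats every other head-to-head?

Eli

With single-peaked preferences on a line, the Condorcet winner is the candidate closest to the median voter.
The median voter (position 17) is closest to Eli at 6.
Check: Eli vs Ana — voters closer to Eli: 5 of 5.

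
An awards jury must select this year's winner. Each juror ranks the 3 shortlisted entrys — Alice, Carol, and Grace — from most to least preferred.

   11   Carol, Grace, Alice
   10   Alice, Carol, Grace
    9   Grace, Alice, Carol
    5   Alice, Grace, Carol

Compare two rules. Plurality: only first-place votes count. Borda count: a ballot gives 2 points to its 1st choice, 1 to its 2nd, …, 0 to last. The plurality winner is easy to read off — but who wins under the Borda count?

Alice

Plurality first-place counts: Alice 15, Carol 11, Grace 9 → Alice.
Borda totals: Alice 39, Carol 32, Grace 34 → Alice.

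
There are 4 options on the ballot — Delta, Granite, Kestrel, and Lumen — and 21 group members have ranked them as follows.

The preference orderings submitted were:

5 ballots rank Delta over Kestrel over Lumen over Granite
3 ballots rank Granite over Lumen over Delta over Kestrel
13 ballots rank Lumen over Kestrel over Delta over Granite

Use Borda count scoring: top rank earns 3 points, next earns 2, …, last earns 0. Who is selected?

Borda scores:
  Delta: 5·3 + 3·1 + 13·1 = 31
  Granite: 5·0 + 3·3 + 13·0 = 9
  Kestrel: 5·2 + 3·0 + 13·2 = 36
  Lumen: 5·1 + 3·2 + 13·3 = 50
Lumen has the highest total.

Lumen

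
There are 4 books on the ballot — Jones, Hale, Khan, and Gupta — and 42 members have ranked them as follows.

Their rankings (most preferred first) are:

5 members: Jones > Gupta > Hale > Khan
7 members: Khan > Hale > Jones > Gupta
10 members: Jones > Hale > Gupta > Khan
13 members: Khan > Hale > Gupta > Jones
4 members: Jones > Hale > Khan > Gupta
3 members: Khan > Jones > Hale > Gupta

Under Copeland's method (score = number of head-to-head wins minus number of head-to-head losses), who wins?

Pairwise results:
  Jones vs Hale: Jones wins 22–20.
  Jones vs Khan: Khan wins 23–19.
  Jones vs Gupta: Jones wins 29–13.
  Hale vs Khan: Khan wins 23–19.
  Hale vs Gupta: Hale wins 37–5.
  Khan vs Gupta: Khan wins 27–15.
Copeland scores (wins − losses):
  Jones: 2 − 1 = 1
  Hale: 1 − 2 = -1
  Khan: 3 − 0 = 3
  Gupta: 0 − 3 = -3
Khan has the best Copeland score.

Khan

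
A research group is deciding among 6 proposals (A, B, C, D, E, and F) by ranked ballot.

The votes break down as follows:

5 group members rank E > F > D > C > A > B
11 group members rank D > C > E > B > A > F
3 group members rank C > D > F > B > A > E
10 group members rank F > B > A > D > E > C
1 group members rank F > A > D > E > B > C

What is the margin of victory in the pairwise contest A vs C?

Ballots ranking A above C: 10+1 = 11.
Ballots ranking C above A: 5+11+3 = 19.
C wins 19–11, a margin of 8.

8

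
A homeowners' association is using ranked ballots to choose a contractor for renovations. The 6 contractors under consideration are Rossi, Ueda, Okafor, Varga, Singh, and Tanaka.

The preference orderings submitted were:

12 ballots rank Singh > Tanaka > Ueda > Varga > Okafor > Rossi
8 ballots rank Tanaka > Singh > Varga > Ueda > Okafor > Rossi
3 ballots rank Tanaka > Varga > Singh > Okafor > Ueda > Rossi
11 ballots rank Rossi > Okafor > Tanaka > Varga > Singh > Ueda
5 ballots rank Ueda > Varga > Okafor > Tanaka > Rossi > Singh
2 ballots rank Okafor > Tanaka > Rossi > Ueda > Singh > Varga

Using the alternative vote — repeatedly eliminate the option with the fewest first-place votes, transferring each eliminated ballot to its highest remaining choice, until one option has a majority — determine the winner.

Tanaka

Round 1: Singh 12, Rossi 11, Tanaka 11, Ueda 5, Okafor 2, Varga 0. Varga has the fewest and is eliminated.
Round 2: Singh 12, Rossi 11, Tanaka 11, Ueda 5, Okafor 2. Okafor has the fewest and is eliminated.
Round 3: Tanaka 13, Singh 12, Rossi 11, Ueda 5. Ueda has the fewest and is eliminated.
Round 4: Tanaka 18, Singh 12, Rossi 11. Rossi has the fewest and is eliminated.
Round 5: Tanaka 29, Singh 12. Tanaka has a majority.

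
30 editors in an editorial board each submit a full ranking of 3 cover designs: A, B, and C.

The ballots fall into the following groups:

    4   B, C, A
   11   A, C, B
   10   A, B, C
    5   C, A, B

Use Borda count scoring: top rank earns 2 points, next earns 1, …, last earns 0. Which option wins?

A

Borda scores:
  A: 4·0 + 11·2 + 10·2 + 5·1 = 47
  B: 4·2 + 11·0 + 10·1 + 5·0 = 18
  C: 4·1 + 11·1 + 10·0 + 5·2 = 25
A has the highest total.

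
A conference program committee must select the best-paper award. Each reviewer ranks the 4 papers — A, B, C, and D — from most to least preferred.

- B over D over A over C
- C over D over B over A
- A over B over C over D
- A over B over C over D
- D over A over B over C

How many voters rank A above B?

Ballots ranking A above B: 3.
Ballots ranking B above A: 2.
So 3 of 5 voters prefer A to B.

3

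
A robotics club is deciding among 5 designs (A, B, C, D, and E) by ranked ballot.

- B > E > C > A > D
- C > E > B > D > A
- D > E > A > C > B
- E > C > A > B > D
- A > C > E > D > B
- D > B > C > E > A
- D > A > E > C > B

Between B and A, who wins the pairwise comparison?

A

Ballots ranking B above A: 3.
Ballots ranking A above B: 4.
A wins the head-to-head, 4–3.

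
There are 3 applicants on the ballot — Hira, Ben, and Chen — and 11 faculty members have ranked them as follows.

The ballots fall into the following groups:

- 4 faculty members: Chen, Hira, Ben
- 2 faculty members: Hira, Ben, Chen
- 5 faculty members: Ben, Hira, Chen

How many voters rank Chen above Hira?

Ballots ranking Chen above Hira: 4.
Ballots ranking Hira above Chen: 2+5 = 7.
So 4 of 11 voters prefer Chen to Hira.

4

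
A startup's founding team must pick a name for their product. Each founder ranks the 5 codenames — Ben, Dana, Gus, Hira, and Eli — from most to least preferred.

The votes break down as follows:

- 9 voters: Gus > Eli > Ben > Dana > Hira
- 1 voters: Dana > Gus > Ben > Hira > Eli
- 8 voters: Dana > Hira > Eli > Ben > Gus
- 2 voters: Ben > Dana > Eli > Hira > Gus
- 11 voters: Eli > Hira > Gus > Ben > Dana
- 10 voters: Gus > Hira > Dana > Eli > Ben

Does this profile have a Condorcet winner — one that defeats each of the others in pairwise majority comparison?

Head-to-head results (41 voters total):
Ben vs Dana: Ben wins 22–19.
Ben vs Gus: Gus wins 31–10.
Ben vs Hira: Hira wins 29–12.
Ben vs Eli: Eli wins 38–3.
Dana vs Gus: Gus wins 30–11.
Dana vs Hira: Hira wins 21–20.
Dana vs Eli: Dana wins 21–20.
Gus vs Hira: Hira wins 21–20.
Gus vs Eli: Eli wins 21–20.
Hira vs Eli: Eli wins 22–19.
No candidate beats all others: Ben beats Dana beats Eli beats Ben, a majority cycle.

No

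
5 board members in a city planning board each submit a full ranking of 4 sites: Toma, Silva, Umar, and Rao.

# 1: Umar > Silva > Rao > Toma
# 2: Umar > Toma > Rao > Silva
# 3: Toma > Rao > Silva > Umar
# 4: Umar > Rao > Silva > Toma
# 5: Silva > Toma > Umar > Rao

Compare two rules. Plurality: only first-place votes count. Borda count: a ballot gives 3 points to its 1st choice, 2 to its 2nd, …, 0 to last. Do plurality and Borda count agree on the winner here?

Yes

Plurality first-place counts: Toma 1, Silva 1, Umar 3, Rao 0 → Umar.
Borda totals: Toma 7, Silva 7, Umar 10, Rao 6 → Umar.
The two rules agree on Umar.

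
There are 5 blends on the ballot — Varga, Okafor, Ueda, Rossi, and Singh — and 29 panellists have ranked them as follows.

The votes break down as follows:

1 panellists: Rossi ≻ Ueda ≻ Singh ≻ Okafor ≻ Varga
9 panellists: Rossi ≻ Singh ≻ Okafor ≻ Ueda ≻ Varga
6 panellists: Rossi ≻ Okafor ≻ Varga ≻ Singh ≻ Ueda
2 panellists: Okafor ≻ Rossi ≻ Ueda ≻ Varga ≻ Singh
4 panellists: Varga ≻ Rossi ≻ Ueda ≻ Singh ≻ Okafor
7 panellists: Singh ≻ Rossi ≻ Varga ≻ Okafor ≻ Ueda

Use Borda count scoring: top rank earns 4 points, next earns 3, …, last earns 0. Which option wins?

Rossi

Borda scores:
  Varga: 0 + 9·0 + 6·2 + 2·1 + 4·4 + 7·2 = 44
  Okafor: 1 + 9·2 + 6·3 + 2·4 + 4·0 + 7·1 = 52
  Ueda: 3 + 9·1 + 6·0 + 2·2 + 4·2 + 7·0 = 24
  Rossi: 4 + 9·4 + 6·4 + 2·3 + 4·3 + 7·3 = 103
  Singh: 2 + 9·3 + 6·1 + 2·0 + 4·1 + 7·4 = 67
Rossi has the highest total.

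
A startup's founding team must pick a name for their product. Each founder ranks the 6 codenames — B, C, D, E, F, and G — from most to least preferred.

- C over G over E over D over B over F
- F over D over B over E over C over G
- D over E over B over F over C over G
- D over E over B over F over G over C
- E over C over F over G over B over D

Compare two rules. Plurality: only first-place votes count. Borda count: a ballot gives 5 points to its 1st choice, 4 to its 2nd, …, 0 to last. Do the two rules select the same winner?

No

Plurality first-place counts: B 0, C 1, D 2, E 1, F 1, G 0 → D.
Borda totals: B 11, C 11, D 16, E 18, F 12, G 7 → E.
The two rules disagree: plurality picks D, Borda picks E.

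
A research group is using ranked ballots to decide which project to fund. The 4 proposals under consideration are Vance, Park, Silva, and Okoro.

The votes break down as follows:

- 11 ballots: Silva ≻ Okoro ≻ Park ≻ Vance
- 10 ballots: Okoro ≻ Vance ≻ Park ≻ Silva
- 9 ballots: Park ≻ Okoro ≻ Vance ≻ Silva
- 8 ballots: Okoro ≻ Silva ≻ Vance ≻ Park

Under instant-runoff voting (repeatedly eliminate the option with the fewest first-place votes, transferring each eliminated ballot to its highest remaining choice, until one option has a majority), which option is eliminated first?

Round 1: Okoro 18, Silva 11, Park 9, Vance 0. Vance has the fewest and is eliminated.
Round 2: Okoro 18, Silva 11, Park 9. Park has the fewest and is eliminated.
Round 3: Okoro 27, Silva 11. Okoro has a majority.

Vance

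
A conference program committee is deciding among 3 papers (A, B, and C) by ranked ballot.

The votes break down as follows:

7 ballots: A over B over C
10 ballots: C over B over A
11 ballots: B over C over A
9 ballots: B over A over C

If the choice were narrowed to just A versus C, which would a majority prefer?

C

Ballots ranking A above C: 7+9 = 16.
Ballots ranking C above A: 10+11 = 21.
C wins the head-to-head, 21–16.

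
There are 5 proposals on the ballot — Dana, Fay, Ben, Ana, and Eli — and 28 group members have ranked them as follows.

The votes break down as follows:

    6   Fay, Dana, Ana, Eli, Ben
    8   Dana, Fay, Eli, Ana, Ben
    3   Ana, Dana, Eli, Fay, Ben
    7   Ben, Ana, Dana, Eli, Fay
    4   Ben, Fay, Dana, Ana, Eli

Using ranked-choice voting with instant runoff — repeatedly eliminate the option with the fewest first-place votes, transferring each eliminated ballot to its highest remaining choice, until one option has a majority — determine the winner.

Round 1: Ben 11, Dana 8, Fay 6, Ana 3, Eli 0. Eli has the fewest and is eliminated.
Round 2: Ben 11, Dana 8, Fay 6, Ana 3. Ana has the fewest and is eliminated.
Round 3: Dana 11, Ben 11, Fay 6. Fay has the fewest and is eliminated.
Round 4: Dana 17, Ben 11. Dana has a majority.

Dana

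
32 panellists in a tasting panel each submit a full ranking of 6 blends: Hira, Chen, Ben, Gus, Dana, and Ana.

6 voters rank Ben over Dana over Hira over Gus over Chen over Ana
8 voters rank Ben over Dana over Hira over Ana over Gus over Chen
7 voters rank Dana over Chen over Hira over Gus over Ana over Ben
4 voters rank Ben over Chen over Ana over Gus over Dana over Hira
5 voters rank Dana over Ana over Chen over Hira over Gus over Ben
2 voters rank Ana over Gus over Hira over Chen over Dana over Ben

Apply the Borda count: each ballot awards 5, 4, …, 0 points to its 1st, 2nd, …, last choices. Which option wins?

Dana

Borda scores:
  Hira: 6·3 + 8·3 + 7·3 + 4·0 + 5·2 + 2·3 = 79
  Chen: 6·1 + 8·0 + 7·4 + 4·4 + 5·3 + 2·2 = 69
  Ben: 6·5 + 8·5 + 7·0 + 4·5 + 5·0 + 2·0 = 90
  Gus: 6·2 + 8·1 + 7·2 + 4·2 + 5·1 + 2·4 = 55
  Dana: 6·4 + 8·4 + 7·5 + 4·1 + 5·5 + 2·1 = 122
  Ana: 6·0 + 8·2 + 7·1 + 4·3 + 5·4 + 2·5 = 65
Dana has the highest total.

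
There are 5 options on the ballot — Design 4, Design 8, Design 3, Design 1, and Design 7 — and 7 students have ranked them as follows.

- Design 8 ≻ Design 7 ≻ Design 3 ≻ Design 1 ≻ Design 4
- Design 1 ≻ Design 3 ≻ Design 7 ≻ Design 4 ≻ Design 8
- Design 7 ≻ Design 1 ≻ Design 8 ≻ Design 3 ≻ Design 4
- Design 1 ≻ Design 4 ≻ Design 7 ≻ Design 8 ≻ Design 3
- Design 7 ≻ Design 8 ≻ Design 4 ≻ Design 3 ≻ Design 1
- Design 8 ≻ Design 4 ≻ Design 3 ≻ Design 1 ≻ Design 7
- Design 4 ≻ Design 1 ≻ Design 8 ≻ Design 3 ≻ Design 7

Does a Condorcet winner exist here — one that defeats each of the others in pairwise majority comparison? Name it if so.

Head-to-head results (7 voters total):
Design 4 vs Design 8: Design 8 wins 4–3.
Design 4 vs Design 3: Design 4 wins 4–3.
Design 4 vs Design 1: Design 1 wins 4–3.
Design 4 vs Design 7: Design 7 wins 4–3.
Design 8 vs Design 3: Design 8 wins 6–1.
Design 8 vs Design 1: Design 1 wins 4–3.
Design 8 vs Design 7: Design 7 wins 4–3.
Design 3 vs Design 1: Design 1 wins 4–3.
Design 3 vs Design 7: Design 7 wins 4–3.
Design 1 vs Design 7: Design 1 wins 4–3.
Design 1 beats each rival — Design 4 (4–3), Design 8 (4–3), Design 3 (4–3), Design 7 (4–3) — so Design 1 is the Condorcet winner.

Design 1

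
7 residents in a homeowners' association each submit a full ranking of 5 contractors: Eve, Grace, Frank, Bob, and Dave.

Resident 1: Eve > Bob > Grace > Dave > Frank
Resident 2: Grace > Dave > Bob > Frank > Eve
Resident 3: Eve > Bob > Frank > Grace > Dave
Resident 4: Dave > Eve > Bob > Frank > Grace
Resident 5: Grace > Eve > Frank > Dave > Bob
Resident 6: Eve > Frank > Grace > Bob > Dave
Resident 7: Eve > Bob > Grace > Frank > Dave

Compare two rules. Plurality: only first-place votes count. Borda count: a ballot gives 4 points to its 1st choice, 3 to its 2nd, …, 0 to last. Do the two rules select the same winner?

Plurality first-place counts: Eve 4, Grace 2, Frank 0, Bob 0, Dave 1 → Eve.
Borda totals: Eve 22, Grace 15, Frank 10, Bob 14, Dave 9 → Eve.
The two rules agree on Eve.

Yes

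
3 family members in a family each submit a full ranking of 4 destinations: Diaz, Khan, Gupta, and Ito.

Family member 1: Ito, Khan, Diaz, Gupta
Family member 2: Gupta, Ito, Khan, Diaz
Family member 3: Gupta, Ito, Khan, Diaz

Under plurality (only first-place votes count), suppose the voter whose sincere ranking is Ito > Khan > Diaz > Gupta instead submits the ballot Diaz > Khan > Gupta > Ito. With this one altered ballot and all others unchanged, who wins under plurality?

First-place totals with the altered ballot: Diaz 1, Khan 0, Gupta 2, Ito 0.
The winner is unchanged: still Gupta.

Gupta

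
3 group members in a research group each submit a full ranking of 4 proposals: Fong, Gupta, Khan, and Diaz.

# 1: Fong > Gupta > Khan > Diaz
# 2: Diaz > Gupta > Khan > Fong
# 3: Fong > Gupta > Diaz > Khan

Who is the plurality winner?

Fong

First-place vote totals:
  Fong: 2
  Gupta: 0
  Khan: 0
  Diaz: 1
Fong has the most first-place votes.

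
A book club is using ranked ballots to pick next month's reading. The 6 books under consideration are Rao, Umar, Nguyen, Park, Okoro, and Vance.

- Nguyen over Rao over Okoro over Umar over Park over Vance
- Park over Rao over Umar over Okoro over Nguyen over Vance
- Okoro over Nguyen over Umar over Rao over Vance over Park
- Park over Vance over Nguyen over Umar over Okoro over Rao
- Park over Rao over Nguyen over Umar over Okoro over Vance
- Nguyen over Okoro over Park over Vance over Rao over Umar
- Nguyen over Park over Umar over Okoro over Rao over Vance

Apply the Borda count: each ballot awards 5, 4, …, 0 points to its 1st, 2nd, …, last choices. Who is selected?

Borda scores:
  Rao: 4 + 4 + 2 + 0 + 4 + 1 + 1 = 16
  Umar: 2 + 3 + 3 + 2 + 2 + 0 + 3 = 15
  Nguyen: 5 + 1 + 4 + 3 + 3 + 5 + 5 = 26
  Park: 1 + 5 + 0 + 5 + 5 + 3 + 4 = 23
  Okoro: 3 + 2 + 5 + 1 + 1 + 4 + 2 = 18
  Vance: 0 + 0 + 1 + 4 + 0 + 2 + 0 = 7
Nguyen has the highest total.

Nguyen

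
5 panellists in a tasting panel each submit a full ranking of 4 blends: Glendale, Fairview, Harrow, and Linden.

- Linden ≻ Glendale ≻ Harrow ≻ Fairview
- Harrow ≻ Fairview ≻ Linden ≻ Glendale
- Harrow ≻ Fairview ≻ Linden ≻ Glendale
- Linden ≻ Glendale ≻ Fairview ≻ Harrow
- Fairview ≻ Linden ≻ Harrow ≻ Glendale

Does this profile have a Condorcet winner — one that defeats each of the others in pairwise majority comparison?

Head-to-head results (5 voters total):
Glendale vs Fairview: Fairview wins 3–2.
Glendale vs Harrow: Harrow wins 3–2.
Glendale vs Linden: Linden wins 5–0.
Fairview vs Harrow: Harrow wins 3–2.
Fairview vs Linden: Fairview wins 3–2.
Harrow vs Linden: Linden wins 3–2.
No candidate beats all others: Fairview beats Linden beats Harrow beats Fairview, a majority cycle.

No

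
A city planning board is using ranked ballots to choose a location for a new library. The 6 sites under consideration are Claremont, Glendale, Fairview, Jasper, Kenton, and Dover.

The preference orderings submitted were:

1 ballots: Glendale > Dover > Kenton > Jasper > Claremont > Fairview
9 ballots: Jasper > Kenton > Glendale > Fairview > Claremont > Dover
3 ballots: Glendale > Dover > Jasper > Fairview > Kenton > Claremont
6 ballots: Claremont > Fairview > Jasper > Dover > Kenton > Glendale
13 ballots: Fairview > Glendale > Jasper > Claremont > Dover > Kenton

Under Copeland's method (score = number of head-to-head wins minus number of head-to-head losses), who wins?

Fairview

Pairwise results:
  Claremont vs Glendale: Glendale wins 26–6.
  Claremont vs Fairview: Fairview wins 25–7.
  Claremont vs Jasper: Jasper wins 26–6.
  Claremont vs Kenton: Claremont wins 19–13.
  Claremont vs Dover: Claremont wins 28–4.
  Glendale vs Fairview: Fairview wins 19–13.
  Glendale vs Jasper: Glendale wins 17–15.
  Glendale vs Kenton: Glendale wins 17–15.
  Glendale vs Dover: Glendale wins 26–6.
  Fairview vs Jasper: Fairview wins 19–13.
  Fairview vs Kenton: Fairview wins 22–10.
  Fairview vs Dover: Fairview wins 28–4.
  Jasper vs Kenton: Jasper wins 31–1.
  Jasper vs Dover: Jasper wins 28–4.
  Kenton vs Dover: Dover wins 23–9.
Copeland scores (wins − losses):
  Claremont: 2 − 3 = -1
  Glendale: 4 − 1 = 3
  Fairview: 5 − 0 = 5
  Jasper: 3 − 2 = 1
  Kenton: 0 − 5 = -5
  Dover: 1 − 4 = -3
Fairview has the best Copeland score.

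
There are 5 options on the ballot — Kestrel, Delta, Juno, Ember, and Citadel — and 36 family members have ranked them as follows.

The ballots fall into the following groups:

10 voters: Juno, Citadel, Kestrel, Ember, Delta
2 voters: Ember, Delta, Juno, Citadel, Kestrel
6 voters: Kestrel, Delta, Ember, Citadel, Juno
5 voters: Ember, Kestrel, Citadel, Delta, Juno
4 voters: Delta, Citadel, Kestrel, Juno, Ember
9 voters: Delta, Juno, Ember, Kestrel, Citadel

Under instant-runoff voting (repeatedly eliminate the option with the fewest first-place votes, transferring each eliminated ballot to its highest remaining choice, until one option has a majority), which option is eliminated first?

Round 1: Delta 13, Juno 10, Ember 7, Kestrel 6, Citadel 0. Citadel has the fewest and is eliminated.
Round 2: Delta 13, Juno 10, Ember 7, Kestrel 6. Kestrel has the fewest and is eliminated.
Round 3: Delta 19, Juno 10, Ember 7. Delta has a majority.

Citadel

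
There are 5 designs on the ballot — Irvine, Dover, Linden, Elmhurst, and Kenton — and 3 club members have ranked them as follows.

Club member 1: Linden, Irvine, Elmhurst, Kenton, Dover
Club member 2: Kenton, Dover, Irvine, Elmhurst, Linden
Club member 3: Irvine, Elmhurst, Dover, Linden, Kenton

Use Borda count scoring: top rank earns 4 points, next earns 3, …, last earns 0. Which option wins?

Irvine

Borda scores:
  Irvine: 3 + 2 + 4 = 9
  Dover: 0 + 3 + 2 = 5
  Linden: 4 + 0 + 1 = 5
  Elmhurst: 2 + 1 + 3 = 6
  Kenton: 1 + 4 + 0 = 5
Irvine has the highest total.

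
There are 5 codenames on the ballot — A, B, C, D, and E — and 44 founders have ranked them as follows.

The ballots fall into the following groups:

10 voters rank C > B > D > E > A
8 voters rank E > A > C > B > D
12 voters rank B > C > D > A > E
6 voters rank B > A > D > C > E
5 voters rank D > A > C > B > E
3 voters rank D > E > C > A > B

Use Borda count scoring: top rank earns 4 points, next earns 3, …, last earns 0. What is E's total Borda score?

51

Borda scores:
  A: 10·0 + 8·3 + 12·1 + 6·3 + 5·3 + 3·1 = 72
  B: 10·3 + 8·1 + 12·4 + 6·4 + 5·1 + 3·0 = 115
  C: 10·4 + 8·2 + 12·3 + 6·1 + 5·2 + 3·2 = 114
  D: 10·2 + 8·0 + 12·2 + 6·2 + 5·4 + 3·4 = 88
  E: 10·1 + 8·4 + 12·0 + 6·0 + 5·0 + 3·3 = 51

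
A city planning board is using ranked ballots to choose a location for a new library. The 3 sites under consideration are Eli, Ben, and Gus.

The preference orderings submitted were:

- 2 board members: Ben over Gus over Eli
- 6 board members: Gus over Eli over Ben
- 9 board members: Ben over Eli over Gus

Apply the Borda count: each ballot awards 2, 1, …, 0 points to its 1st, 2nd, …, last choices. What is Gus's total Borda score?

Borda scores:
  Eli: 2·0 + 6·1 + 9·1 = 15
  Ben: 2·2 + 6·0 + 9·2 = 22
  Gus: 2·1 + 6·2 + 9·0 = 14

14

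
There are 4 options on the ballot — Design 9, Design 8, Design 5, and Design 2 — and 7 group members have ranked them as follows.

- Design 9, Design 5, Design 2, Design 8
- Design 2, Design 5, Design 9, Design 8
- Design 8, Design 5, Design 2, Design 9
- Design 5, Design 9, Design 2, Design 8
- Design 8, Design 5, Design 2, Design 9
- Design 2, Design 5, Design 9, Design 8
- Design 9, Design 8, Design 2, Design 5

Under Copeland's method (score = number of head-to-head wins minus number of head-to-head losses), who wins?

Design 5

Pairwise results:
  Design 9 vs Design 8: Design 9 wins 5–2.
  Design 9 vs Design 5: Design 5 wins 5–2.
  Design 9 vs Design 2: Design 2 wins 4–3.
  Design 8 vs Design 5: Design 5 wins 4–3.
  Design 8 vs Design 2: Design 2 wins 4–3.
  Design 5 vs Design 2: Design 5 wins 4–3.
Copeland scores (wins − losses):
  Design 9: 1 − 2 = -1
  Design 8: 0 − 3 = -3
  Design 5: 3 − 0 = 3
  Design 2: 2 − 1 = 1
Design 5 has the best Copeland score.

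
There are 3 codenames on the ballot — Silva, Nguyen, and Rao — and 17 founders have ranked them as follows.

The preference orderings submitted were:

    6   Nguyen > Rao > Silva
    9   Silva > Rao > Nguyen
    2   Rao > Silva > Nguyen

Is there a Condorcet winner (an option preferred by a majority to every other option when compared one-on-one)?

Head-to-head results (17 voters total):
Silva vs Nguyen: Silva wins 11–6.
Silva vs Rao: Silva wins 9–8.
Nguyen vs Rao: Rao wins 11–6.
Silva beats each rival — Nguyen (11–6), Rao (9–8) — so Silva is the Condorcet winner.

Yes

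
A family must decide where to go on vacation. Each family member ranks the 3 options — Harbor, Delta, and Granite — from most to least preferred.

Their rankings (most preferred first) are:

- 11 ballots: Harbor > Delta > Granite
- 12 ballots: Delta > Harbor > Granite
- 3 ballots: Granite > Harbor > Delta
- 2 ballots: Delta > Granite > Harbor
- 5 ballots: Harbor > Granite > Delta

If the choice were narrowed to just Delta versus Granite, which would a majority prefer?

Delta

Ballots ranking Delta above Granite: 11+12+2 = 25.
Ballots ranking Granite above Delta: 3+5 = 8.
Delta wins the head-to-head, 25–8.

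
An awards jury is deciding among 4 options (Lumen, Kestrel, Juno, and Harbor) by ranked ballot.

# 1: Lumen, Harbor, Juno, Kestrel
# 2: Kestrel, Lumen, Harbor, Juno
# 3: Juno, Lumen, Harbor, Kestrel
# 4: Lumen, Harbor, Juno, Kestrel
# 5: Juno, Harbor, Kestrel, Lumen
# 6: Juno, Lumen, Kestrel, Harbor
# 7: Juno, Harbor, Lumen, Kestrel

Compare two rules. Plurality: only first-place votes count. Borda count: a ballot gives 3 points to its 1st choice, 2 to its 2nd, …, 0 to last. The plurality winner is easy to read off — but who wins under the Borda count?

Juno

Plurality first-place counts: Lumen 2, Kestrel 1, Juno 4, Harbor 0 → Juno.
Borda totals: Lumen 13, Kestrel 5, Juno 14, Harbor 10 → Juno.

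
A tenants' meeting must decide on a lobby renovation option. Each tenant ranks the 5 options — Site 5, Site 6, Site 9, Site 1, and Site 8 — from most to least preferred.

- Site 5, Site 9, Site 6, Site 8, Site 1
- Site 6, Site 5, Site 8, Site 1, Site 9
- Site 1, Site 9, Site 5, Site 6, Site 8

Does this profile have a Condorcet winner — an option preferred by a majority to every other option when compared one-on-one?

Yes

Head-to-head results (3 voters total):
Site 5 vs Site 6: Site 5 wins 2–1.
Site 5 vs Site 9: Site 5 wins 2–1.
Site 5 vs Site 1: Site 5 wins 2–1.
Site 5 vs Site 8: Site 5 wins 3–0.
Site 6 vs Site 9: Site 9 wins 2–1.
Site 6 vs Site 1: Site 6 wins 2–1.
Site 6 vs Site 8: Site 6 wins 3–0.
Site 9 vs Site 1: Site 1 wins 2–1.
Site 9 vs Site 8: Site 9 wins 2–1.
Site 1 vs Site 8: Site 8 wins 2–1.
Site 5 beats each rival — Site 6 (2–1), Site 9 (2–1), Site 1 (2–1), Site 8 (3–0) — so Site 5 is the Condorcet winner.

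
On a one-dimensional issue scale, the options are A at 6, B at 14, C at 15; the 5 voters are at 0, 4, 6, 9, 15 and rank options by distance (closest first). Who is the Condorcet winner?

A

With single-peaked preferences on a line, the Condorcet winner is the candidate closest to the median voter.
The median voter (position 6) is closest to A at 6.
Check: A vs C — voters closer to A: 4 of 5.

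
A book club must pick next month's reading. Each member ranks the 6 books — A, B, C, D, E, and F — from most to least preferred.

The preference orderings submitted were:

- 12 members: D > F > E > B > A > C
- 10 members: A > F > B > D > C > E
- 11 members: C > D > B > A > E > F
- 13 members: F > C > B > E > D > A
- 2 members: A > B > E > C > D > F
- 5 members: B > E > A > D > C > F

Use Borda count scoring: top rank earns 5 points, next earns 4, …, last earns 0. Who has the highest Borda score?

Borda scores:
  A: 12·1 + 10·5 + 11·2 + 13·0 + 2·5 + 5·3 = 109
  B: 12·2 + 10·3 + 11·3 + 13·3 + 2·4 + 5·5 = 159
  C: 12·0 + 10·1 + 11·5 + 13·4 + 2·2 + 5·1 = 126
  D: 12·5 + 10·2 + 11·4 + 13·1 + 2·1 + 5·2 = 149
  E: 12·3 + 10·0 + 11·1 + 13·2 + 2·3 + 5·4 = 99
  F: 12·4 + 10·4 + 11·0 + 13·5 + 2·0 + 5·0 = 153
B has the highest total.

B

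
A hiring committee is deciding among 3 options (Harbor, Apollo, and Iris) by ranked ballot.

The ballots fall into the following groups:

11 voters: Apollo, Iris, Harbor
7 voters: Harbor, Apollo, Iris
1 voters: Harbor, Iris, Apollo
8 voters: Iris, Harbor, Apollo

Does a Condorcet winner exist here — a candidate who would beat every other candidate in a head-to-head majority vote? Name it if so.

Head-to-head results (27 voters total):
Harbor vs Apollo: Harbor wins 16–11.
Harbor vs Iris: Iris wins 19–8.
Apollo vs Iris: Apollo wins 18–9.
No candidate beats all others: Harbor beats Apollo beats Iris beats Harbor, a majority cycle.

There is no Condorcet winner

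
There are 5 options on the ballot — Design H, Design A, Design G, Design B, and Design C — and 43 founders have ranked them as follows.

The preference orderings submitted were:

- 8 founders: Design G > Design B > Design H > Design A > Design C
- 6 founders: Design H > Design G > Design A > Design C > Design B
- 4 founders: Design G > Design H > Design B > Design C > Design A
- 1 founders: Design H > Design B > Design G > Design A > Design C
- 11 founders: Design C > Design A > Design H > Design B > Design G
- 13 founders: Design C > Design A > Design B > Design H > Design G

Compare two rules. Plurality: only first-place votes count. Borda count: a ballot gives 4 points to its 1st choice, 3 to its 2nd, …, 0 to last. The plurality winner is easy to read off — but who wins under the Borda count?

Design C

Plurality first-place counts: Design H 7, Design A 0, Design G 12, Design B 0, Design C 24 → Design C.
Borda totals: Design H 91, Design A 93, Design G 68, Design B 72, Design C 106 → Design C.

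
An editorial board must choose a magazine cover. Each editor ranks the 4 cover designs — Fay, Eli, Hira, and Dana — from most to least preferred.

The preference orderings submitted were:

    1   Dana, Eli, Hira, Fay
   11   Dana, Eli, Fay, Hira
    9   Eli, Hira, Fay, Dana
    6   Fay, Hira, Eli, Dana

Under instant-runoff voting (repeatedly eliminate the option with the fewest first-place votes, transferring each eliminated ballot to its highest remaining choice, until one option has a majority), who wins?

Round 1: Dana 12, Eli 9, Fay 6, Hira 0. Hira has the fewest and is eliminated.
Round 2: Dana 12, Eli 9, Fay 6. Fay has the fewest and is eliminated.
Round 3: Eli 15, Dana 12. Eli has a majority.

Eli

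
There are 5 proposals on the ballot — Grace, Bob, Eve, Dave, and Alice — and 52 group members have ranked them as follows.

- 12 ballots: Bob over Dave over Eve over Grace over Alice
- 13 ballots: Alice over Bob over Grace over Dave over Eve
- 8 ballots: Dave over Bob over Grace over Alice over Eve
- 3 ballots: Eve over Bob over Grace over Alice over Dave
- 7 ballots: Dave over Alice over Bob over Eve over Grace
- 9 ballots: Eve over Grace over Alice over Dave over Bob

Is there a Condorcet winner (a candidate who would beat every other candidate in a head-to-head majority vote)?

No

Head-to-head results (52 voters total):
Grace vs Bob: Bob wins 43–9.
Grace vs Eve: Eve wins 31–21.
Grace vs Dave: Dave wins 27–25.
Grace vs Alice: Grace wins 32–20.
Bob vs Eve: Bob wins 40–12.
Bob vs Dave: Bob wins 28–24.
Bob vs Alice: Alice wins 29–23.
Eve vs Dave: Dave wins 40–12.
Eve vs Alice: Alice wins 28–24.
Dave vs Alice: Dave wins 27–25.
No candidate beats all others: Grace beats Alice beats Bob beats Grace, a majority cycle.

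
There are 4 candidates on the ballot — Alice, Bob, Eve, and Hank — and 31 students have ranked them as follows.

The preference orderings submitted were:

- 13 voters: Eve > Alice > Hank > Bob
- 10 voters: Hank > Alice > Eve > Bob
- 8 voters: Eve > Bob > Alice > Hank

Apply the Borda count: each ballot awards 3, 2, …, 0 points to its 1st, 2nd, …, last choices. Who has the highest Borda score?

Borda scores:
  Alice: 13·2 + 10·2 + 8·1 = 54
  Bob: 13·0 + 10·0 + 8·2 = 16
  Eve: 13·3 + 10·1 + 8·3 = 73
  Hank: 13·1 + 10·3 + 8·0 = 43
Eve has the highest total.

Eve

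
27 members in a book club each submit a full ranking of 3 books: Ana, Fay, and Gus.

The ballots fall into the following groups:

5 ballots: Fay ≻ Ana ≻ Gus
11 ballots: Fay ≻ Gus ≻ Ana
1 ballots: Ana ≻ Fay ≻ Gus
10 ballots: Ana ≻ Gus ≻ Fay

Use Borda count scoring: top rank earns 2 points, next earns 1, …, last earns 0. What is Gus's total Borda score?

21

Borda scores:
  Ana: 5·1 + 11·0 + 2 + 10·2 = 27
  Fay: 5·2 + 11·2 + 1 + 10·0 = 33
  Gus: 5·0 + 11·1 + 0 + 10·1 = 21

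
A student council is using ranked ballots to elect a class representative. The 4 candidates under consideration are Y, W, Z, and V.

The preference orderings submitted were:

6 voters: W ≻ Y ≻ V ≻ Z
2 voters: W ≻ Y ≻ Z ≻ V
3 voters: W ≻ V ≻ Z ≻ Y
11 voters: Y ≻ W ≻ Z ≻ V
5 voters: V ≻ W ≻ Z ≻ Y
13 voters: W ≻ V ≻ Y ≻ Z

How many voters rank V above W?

Ballots ranking V above W: 5.
Ballots ranking W above V: 6+2+3+11+13 = 35.
So 5 of 40 voters prefer V to W.

5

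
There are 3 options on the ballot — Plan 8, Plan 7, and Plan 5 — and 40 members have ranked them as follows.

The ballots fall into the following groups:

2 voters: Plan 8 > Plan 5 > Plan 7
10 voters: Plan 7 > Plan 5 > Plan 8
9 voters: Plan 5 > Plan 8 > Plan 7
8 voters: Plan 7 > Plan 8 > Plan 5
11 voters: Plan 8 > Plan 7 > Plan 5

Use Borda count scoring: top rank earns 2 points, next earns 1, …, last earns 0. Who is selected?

Borda scores:
  Plan 8: 2·2 + 10·0 + 9·1 + 8·1 + 11·2 = 43
  Plan 7: 2·0 + 10·2 + 9·0 + 8·2 + 11·1 = 47
  Plan 5: 2·1 + 10·1 + 9·2 + 8·0 + 11·0 = 30
Plan 7 has the highest total.

Plan 7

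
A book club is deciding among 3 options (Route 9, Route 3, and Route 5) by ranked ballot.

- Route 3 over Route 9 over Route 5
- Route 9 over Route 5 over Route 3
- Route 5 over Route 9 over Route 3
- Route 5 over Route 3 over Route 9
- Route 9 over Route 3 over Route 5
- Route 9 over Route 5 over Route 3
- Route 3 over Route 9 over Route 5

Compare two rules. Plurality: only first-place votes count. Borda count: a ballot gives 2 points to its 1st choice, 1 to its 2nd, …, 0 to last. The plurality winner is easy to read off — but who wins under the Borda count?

Plurality first-place counts: Route 9 3, Route 3 2, Route 5 2 → Route 9.
Borda totals: Route 9 9, Route 3 6, Route 5 6 → Route 9.

Route 9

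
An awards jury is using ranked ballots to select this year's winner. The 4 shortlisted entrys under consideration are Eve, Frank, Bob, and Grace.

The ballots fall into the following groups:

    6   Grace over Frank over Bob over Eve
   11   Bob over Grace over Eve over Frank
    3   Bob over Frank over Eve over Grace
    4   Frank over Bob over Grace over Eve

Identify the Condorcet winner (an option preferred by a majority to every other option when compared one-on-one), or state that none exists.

Bob

Head-to-head results (24 voters total):
Eve vs Frank: Frank wins 13–11.
Eve vs Bob: Bob wins 24–0.
Eve vs Grace: Grace wins 21–3.
Frank vs Bob: Bob wins 14–10.
Frank vs Grace: Grace wins 17–7.
Bob vs Grace: Bob wins 18–6.
Bob beats each rival — Eve (24–0), Frank (14–10), Grace (18–6) — so Bob is the Condorcet winner.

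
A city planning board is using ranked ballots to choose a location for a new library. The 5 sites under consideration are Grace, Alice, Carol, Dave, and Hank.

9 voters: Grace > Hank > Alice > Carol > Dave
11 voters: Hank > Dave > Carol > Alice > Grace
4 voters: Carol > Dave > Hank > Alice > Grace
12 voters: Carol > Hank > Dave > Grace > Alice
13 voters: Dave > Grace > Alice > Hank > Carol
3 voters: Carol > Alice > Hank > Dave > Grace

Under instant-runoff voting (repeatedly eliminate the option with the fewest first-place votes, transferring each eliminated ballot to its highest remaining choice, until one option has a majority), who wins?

Hank

Round 1: Carol 19, Dave 13, Hank 11, Grace 9, Alice 0. Alice has the fewest and is eliminated.
Round 2: Carol 19, Dave 13, Hank 11, Grace 9. Grace has the fewest and is eliminated.
Round 3: Hank 20, Carol 19, Dave 13. Dave has the fewest and is eliminated.
Round 4: Hank 33, Carol 19. Hank has a majority.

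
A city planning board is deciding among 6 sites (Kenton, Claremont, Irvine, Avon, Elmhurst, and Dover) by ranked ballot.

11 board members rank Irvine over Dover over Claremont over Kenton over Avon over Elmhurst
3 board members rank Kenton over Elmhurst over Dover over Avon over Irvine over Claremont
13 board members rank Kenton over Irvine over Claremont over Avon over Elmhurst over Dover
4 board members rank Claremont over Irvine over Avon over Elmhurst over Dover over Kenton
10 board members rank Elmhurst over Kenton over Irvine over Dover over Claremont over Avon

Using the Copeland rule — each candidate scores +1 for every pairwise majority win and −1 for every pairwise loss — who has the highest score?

Kenton

Pairwise results:
  Kenton vs Claremont: Kenton wins 26–15.
  Kenton vs Irvine: Kenton wins 26–15.
  Kenton vs Avon: Kenton wins 37–4.
  Kenton vs Elmhurst: Kenton wins 27–14.
  Kenton vs Dover: Kenton wins 26–15.
  Claremont vs Irvine: Irvine wins 37–4.
  Claremont vs Avon: Claremont wins 38–3.
  Claremont vs Elmhurst: Claremont wins 28–13.
  Claremont vs Dover: Dover wins 24–17.
  Irvine vs Avon: Irvine wins 38–3.
  Irvine vs Elmhurst: Irvine wins 28–13.
  Irvine vs Dover: Irvine wins 38–3.
  Avon vs Elmhurst: Avon wins 28–13.
  Avon vs Dover: Dover wins 24–17.
  Elmhurst vs Dover: Elmhurst wins 30–11.
Copeland scores (wins − losses):
  Kenton: 5 − 0 = 5
  Claremont: 2 − 3 = -1
  Irvine: 4 − 1 = 3
  Avon: 1 − 4 = -3
  Elmhurst: 1 − 4 = -3
  Dover: 2 − 3 = -1
Kenton has the best Copeland score.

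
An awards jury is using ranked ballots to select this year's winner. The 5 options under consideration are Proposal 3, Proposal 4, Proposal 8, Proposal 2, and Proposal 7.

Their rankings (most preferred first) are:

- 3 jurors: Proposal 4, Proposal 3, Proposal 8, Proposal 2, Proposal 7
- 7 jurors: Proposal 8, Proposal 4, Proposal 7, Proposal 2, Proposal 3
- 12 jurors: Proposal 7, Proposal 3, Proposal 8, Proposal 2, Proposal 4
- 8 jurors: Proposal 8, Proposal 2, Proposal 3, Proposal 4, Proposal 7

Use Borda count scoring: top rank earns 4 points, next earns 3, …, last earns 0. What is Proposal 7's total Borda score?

62

Borda scores:
  Proposal 3: 3·3 + 7·0 + 12·3 + 8·2 = 61
  Proposal 4: 3·4 + 7·3 + 12·0 + 8·1 = 41
  Proposal 8: 3·2 + 7·4 + 12·2 + 8·4 = 90
  Proposal 2: 3·1 + 7·1 + 12·1 + 8·3 = 46
  Proposal 7: 3·0 + 7·2 + 12·4 + 8·0 = 62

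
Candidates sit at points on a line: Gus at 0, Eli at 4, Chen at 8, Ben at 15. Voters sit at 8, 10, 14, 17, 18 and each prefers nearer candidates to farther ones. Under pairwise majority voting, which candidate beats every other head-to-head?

With single-peaked preferences on a line, the Condorcet winner is the candidate closest to the median voter.
The median voter (position 14) is closest to Ben at 15.
Check: Ben vs Chen — voters closer to Ben: 3 of 5.

Ben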